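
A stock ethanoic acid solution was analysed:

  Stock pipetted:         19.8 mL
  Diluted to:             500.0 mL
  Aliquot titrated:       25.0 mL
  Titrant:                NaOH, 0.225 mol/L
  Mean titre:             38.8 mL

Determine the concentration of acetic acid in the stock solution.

8.82 mol/L

CH3COOH + NaOH → CH3COONa + H2O
n(NaOH) = 0.0388 × 0.225 = 8.73 × 10^-3 mol
n(CH3COOH) in the aliquot = 8.73 × 10^-3 mol (1:1 ratio)
[CH3COOH]_dilute = 8.73 × 10^-3 / 0.0250 = 0.349 mol/L
Dilution factor = 500.0 / 19.8 = 25.25
[CH3COOH]_stock = 0.349 × 25.25 = 8.82 mol/L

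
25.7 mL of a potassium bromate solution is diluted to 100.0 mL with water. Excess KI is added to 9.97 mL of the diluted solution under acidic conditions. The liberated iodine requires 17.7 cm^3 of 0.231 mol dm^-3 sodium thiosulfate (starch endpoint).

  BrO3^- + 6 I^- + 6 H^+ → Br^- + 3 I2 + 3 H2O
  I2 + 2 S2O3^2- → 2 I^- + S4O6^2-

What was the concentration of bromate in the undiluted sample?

n(S2O3^2-) = 0.0177 × 0.231 = 4.09 × 10^-3 mol
n(I2) = n(S2O3^2-)/2 = 2.04 × 10^-3 mol
From the 1:3 ratio, n(BrO3^-) in the aliquot = 1/3 × 2.04 × 10^-3 = 6.81 × 10^-4 mol
[BrO3^-]_dilute = 6.81 × 10^-4 / 0.00997 = 0.0684 mol/L
[BrO3^-]_original = 0.0684 × 100.0/25.7 = 0.266 mol/L

0.266 mol/L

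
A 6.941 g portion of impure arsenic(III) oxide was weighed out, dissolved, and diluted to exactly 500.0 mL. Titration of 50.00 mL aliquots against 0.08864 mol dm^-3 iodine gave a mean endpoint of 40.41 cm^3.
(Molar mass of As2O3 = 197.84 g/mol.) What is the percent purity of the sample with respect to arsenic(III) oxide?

51.05 %

As2O3 + 2 I2 + 2 H2O → As2O5 + 4 HI
n(I2) per titration = 0.04041 × 0.08864 = 3.582 × 10^-3 mol
From the 1:2 ratio, n(As2O3) in each aliquot = 1/2 × 3.582 × 10^-3 = 1.791 × 10^-3 mol
n(As2O3) in the whole flask = 1.791 × 10^-3 × 500.0/50.00 = 0.01791 mol
mass of As2O3 = 0.01791 × 197.84 = 3.543 g
% As2O3 = 3.543 / 6.941 × 100 = 51.05 %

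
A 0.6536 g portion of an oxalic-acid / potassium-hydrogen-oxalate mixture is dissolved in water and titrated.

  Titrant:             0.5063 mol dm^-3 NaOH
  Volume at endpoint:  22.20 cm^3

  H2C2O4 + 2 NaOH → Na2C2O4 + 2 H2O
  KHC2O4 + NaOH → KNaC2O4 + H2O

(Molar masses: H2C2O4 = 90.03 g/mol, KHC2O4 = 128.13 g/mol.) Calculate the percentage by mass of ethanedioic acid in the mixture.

65.18 %

n(NaOH) = 0.02220 × 0.5063 = 0.01124 mol
Let x = n(H2C2O4), y = n(KHC2O4).
Titrant: 2x + 1y = 0.01124;  mass: 90.03x + 128.13y = 0.6536
Solving, x = 4.732 × 10^-3 mol, y = 1.776 × 10^-3 mol
mass of H2C2O4 = 4.732 × 10^-3 × 90.03 = 0.4260 g
% H2C2O4 = 0.4260 / 0.6536 × 100 = 65.18 %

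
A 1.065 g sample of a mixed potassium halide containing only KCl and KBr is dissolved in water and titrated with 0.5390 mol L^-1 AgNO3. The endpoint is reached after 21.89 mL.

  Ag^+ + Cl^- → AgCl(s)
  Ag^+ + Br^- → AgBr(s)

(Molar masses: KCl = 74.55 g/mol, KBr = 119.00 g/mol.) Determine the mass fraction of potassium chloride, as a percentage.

n(AgNO3) = 0.02189 × 0.5390 = 0.01180 mol
Let x = n(KCl), y = n(KBr).
Titrant: 1x + 1y = 0.01180;  mass: 74.55x + 119.00y = 1.065
Solving, x = 7.628 × 10^-3 mol, y = 4.171 × 10^-3 mol
mass of KCl = 7.628 × 10^-3 × 74.55 = 0.5686 g
% KCl = 0.5686 / 1.065 × 100 = 53.39 %

53.39 %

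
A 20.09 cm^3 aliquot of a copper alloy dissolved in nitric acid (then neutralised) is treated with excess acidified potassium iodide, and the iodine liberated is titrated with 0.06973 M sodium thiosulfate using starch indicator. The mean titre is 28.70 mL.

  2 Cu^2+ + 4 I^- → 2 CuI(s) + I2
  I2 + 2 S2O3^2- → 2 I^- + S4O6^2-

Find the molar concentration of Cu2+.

n(S2O3^2-) = 0.02870 × 0.06973 = 2.001 × 10^-3 mol
n(I2) = n(S2O3^2-)/2 = 1.001 × 10^-3 mol
From the 2:1 ratio, n(Cu2+) in the aliquot = 2/1 × 1.001 × 10^-3 = 2.001 × 10^-3 mol
[Cu2+] = 2.001 × 10^-3 / 0.02009 = 0.09961 mol/L

0.09961 M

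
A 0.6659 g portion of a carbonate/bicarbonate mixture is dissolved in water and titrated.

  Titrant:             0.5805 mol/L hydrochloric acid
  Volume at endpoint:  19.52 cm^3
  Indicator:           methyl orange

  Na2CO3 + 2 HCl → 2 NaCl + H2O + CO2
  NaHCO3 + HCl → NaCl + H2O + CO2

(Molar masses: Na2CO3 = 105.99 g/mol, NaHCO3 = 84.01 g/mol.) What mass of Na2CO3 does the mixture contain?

n(HCl) = 0.01952 × 0.5805 = 0.01133 mol
Let x = n(Na2CO3), y = n(NaHCO3).
Titrant: 2x + 1y = 0.01133;  mass: 105.99x + 84.01y = 0.6659
Solving, x = 4.611 × 10^-3 mol, y = 2.108 × 10^-3 mol
mass of Na2CO3 = 4.611 × 10^-3 × 105.99 = 0.4888 g

0.4888 g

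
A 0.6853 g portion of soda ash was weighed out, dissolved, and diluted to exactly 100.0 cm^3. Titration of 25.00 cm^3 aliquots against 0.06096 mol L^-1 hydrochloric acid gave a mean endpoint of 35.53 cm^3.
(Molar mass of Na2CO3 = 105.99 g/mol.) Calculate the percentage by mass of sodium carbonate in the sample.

Na2CO3 + 2 HCl → 2 NaCl + H2O + CO2
n(HCl) per titration = 0.03553 × 0.06096 = 2.166 × 10^-3 mol
From the 1:2 ratio, n(Na2CO3) in each aliquot = 1/2 × 2.166 × 10^-3 = 1.083 × 10^-3 mol
n(Na2CO3) in the whole flask = 1.083 × 10^-3 × 100.0/25.00 = 4.332 × 10^-3 mol
mass of Na2CO3 = 4.332 × 10^-3 × 105.99 = 0.4591 g
% Na2CO3 = 0.4591 / 0.6853 × 100 = 67.00 %

67.00 %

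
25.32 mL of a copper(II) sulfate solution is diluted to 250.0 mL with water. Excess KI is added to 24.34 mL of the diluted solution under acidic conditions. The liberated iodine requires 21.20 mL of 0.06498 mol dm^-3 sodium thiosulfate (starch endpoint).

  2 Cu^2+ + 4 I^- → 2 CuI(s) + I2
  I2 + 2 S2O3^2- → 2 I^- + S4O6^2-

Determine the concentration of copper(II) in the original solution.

0.5588 mol/L

n(S2O3^2-) = 0.02120 × 0.06498 = 1.378 × 10^-3 mol
n(I2) = n(S2O3^2-)/2 = 6.888 × 10^-4 mol
From the 2:1 ratio, n(Cu2+) in the aliquot = 2/1 × 6.888 × 10^-4 = 1.378 × 10^-3 mol
[Cu2+]_dilute = 1.378 × 10^-3 / 0.02434 = 0.05660 mol/L
[Cu2+]_original = 0.05660 × 250.0/25.32 = 0.5588 mol/L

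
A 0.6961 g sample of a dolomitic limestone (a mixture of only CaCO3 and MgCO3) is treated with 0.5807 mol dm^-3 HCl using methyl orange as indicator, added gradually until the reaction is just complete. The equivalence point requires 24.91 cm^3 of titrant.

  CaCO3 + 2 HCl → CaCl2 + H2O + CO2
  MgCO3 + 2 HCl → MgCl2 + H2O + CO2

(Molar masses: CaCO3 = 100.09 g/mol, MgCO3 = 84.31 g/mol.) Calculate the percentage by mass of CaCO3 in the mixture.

n(HCl) = 0.02491 × 0.5807 = 0.01447 mol
Let x = n(CaCO3), y = n(MgCO3).
Titrant: 2x + 2y = 0.01447;  mass: 100.09x + 84.31y = 0.6961
Solving, x = 5.470 × 10^-3 mol, y = 1.763 × 10^-3 mol
mass of CaCO3 = 5.470 × 10^-3 × 100.09 = 0.5475 g
% CaCO3 = 0.5475 / 0.6961 × 100 = 78.65 %

78.65 %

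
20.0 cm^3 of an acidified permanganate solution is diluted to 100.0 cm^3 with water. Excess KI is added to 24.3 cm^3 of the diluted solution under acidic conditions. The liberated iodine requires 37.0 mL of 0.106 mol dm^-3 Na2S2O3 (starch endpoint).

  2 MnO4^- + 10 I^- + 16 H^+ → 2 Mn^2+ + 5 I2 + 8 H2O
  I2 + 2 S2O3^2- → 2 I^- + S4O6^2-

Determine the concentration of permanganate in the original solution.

n(S2O3^2-) = 0.0370 × 0.106 = 3.92 × 10^-3 mol
n(I2) = n(S2O3^2-)/2 = 1.96 × 10^-3 mol
From the 2:5 ratio, n(MnO4^-) in the aliquot = 2/5 × 1.96 × 10^-3 = 7.84 × 10^-4 mol
[MnO4^-]_dilute = 7.84 × 10^-4 / 0.0243 = 0.0323 mol/L
[MnO4^-]_original = 0.0323 × 100.0/20.0 = 0.161 mol/L

0.161 mol/L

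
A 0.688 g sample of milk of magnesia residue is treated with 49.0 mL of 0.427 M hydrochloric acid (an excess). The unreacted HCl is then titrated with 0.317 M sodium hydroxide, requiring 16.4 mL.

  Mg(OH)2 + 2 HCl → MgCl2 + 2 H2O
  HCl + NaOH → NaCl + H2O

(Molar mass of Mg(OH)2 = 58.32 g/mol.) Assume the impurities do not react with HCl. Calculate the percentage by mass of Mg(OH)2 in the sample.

n(HCl) added = 0.0490 × 0.427 = 0.0209 mol
n(NaOH) used in back-titration = 0.0164 × 0.317 = 5.20 × 10^-3 mol
n(HCl) left over = 5.20 × 10^-3 mol (1:1 ratio)
n(HCl) consumed by analyte = 0.0209 − 5.20 × 10^-3 = 0.0157 mol
From the 1:2 ratio, n(Mg(OH)2) = 1/2 × 0.0157 = 7.86 × 10^-3 mol
mass of Mg(OH)2 = 7.86 × 10^-3 × 58.32 = 0.459 g
% Mg(OH)2 = 0.459 / 0.688 × 100 = 66.6 %

66.6 %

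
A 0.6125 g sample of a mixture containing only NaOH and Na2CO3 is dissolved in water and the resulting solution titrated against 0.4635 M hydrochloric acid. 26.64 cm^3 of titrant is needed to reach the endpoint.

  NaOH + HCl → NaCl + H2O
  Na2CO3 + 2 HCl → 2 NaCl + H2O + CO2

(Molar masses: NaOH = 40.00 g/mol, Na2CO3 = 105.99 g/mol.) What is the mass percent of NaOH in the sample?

n(HCl) = 0.02664 × 0.4635 = 0.01235 mol
Let x = n(NaOH), y = n(Na2CO3).
Titrant: 1x + 2y = 0.01235;  mass: 40.00x + 105.99y = 0.6125
Solving, x = 3.221 × 10^-3 mol, y = 4.563 × 10^-3 mol
mass of NaOH = 3.221 × 10^-3 × 40.00 = 0.1289 g
% NaOH = 0.1289 / 0.6125 × 100 = 21.04 %

21.04 %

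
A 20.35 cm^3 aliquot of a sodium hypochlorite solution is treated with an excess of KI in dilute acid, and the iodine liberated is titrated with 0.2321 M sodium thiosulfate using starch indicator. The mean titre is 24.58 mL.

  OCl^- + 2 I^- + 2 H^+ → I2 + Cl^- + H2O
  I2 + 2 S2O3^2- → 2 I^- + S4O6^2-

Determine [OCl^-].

0.1402 M

n(S2O3^2-) = 0.02458 × 0.2321 = 5.705 × 10^-3 mol
n(I2) = n(S2O3^2-)/2 = 2.853 × 10^-3 mol
n(OCl^-) in the aliquot = 2.853 × 10^-3 mol (1:1 ratio)
[OCl^-] = 2.853 × 10^-3 / 0.02035 = 0.1402 mol/L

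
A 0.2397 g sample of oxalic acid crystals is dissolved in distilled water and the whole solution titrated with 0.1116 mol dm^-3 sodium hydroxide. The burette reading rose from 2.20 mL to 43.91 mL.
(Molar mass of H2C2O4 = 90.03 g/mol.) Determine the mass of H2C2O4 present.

0.2095 g

H2C2O4 + 2 NaOH → Na2C2O4 + 2 H2O
n(NaOH) = 0.04171 L × 0.1116 mol/L = 4.655 × 10^-3 mol
From the 1:2 ratio, n(H2C2O4) = 1/2 × 4.655 × 10^-3 = 2.327 × 10^-3 mol
mass of H2C2O4 = 2.327 × 10^-3 × 90.03 g/mol = 0.2095 g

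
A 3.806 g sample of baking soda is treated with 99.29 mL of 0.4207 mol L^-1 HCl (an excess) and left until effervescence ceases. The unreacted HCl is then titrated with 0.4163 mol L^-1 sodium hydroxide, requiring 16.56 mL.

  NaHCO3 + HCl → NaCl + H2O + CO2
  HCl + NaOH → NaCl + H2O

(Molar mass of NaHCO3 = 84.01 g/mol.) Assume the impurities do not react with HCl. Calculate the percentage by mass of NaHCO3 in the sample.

76.98 %

n(HCl) added = 0.09929 × 0.4207 = 0.04177 mol
n(NaOH) used in back-titration = 0.01656 × 0.4163 = 6.894 × 10^-3 mol
n(HCl) left over = 6.894 × 10^-3 mol (1:1 ratio)
n(HCl) consumed by analyte = 0.04177 − 6.894 × 10^-3 = 0.03488 mol
n(NaHCO3) = 0.03488 mol (1:1 ratio)
mass of NaHCO3 = 0.03488 × 84.01 = 2.930 g
% NaHCO3 = 2.930 / 3.806 × 100 = 76.98 %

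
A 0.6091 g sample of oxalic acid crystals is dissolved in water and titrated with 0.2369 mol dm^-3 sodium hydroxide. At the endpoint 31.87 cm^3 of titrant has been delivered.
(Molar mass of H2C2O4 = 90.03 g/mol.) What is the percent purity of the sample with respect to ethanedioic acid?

H2C2O4 + 2 NaOH → Na2C2O4 + 2 H2O
n(NaOH) = 0.03187 L × 0.2369 mol/L = 7.550 × 10^-3 mol
From the 1:2 ratio, n(H2C2O4) = 1/2 × 7.550 × 10^-3 = 3.775 × 10^-3 mol
mass of H2C2O4 = 3.775 × 10^-3 × 90.03 g/mol = 0.3399 g
% H2C2O4 = 0.3399 / 0.6091 × 100 = 55.80 %

55.80 %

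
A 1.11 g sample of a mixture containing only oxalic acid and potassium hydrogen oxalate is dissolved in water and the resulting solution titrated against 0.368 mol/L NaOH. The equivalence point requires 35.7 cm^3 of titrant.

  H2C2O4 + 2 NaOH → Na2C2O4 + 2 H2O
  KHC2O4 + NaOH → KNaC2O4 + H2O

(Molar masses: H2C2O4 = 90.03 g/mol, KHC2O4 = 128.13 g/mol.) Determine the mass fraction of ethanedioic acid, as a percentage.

n(NaOH) = 0.0357 × 0.368 = 0.0131 mol
Let x = n(H2C2O4), y = n(KHC2O4).
Titrant: 2x + 1y = 0.0131;  mass: 90.03x + 128.13y = 1.11
Solving, x = 3.45 × 10^-3 mol, y = 6.24 × 10^-3 mol
mass of H2C2O4 = 3.45 × 10^-3 × 90.03 = 0.311 g
% H2C2O4 = 0.311 / 1.11 × 100 = 28.0 %

28.0 %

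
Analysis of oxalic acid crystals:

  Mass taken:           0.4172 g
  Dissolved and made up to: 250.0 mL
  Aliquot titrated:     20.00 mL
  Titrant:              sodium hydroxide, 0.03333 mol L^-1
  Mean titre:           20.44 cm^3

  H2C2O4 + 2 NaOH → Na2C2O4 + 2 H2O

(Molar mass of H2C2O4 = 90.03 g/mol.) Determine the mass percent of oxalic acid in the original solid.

n(NaOH) per titration = 0.02044 × 0.03333 = 6.813 × 10^-4 mol
From the 1:2 ratio, n(H2C2O4) in each aliquot = 1/2 × 6.813 × 10^-4 = 3.406 × 10^-4 mol
n(H2C2O4) in the whole flask = 3.406 × 10^-4 × 250.0/20.00 = 4.258 × 10^-3 mol
mass of H2C2O4 = 4.258 × 10^-3 × 90.03 = 0.3833 g
% H2C2O4 = 0.3833 / 0.4172 × 100 = 91.88 %

91.88 %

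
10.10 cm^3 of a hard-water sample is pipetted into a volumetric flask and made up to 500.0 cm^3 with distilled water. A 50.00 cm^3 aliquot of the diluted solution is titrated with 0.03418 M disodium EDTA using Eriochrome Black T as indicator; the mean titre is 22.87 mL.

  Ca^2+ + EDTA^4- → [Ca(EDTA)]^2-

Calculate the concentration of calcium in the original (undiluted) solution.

0.7740 M

n(EDTA) = 0.02287 × 0.03418 = 7.817 × 10^-4 mol
n(Ca2+) in the aliquot = 7.817 × 10^-4 mol (1:1 ratio)
[Ca2+]_dilute = 7.817 × 10^-4 / 0.05000 = 0.01563 mol/L
Dilution factor = 500.0 / 10.10 = 49.50
[Ca2+]_stock = 0.01563 × 49.50 = 0.7740 mol/L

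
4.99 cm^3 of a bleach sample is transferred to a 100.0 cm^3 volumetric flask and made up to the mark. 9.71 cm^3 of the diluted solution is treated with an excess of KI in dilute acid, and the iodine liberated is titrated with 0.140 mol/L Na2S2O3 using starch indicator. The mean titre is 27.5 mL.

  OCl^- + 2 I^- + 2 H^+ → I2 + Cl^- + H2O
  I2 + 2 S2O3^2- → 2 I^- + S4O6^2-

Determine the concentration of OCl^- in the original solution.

n(S2O3^2-) = 0.0275 × 0.140 = 3.85 × 10^-3 mol
n(I2) = n(S2O3^2-)/2 = 1.93 × 10^-3 mol
n(OCl^-) in the aliquot = 1.93 × 10^-3 mol (1:1 ratio)
[OCl^-]_dilute = 1.93 × 10^-3 / 0.00971 = 0.198 mol/L
[OCl^-]_original = 0.198 × 100.0/4.99 = 3.97 mol/L

3.97 mol/L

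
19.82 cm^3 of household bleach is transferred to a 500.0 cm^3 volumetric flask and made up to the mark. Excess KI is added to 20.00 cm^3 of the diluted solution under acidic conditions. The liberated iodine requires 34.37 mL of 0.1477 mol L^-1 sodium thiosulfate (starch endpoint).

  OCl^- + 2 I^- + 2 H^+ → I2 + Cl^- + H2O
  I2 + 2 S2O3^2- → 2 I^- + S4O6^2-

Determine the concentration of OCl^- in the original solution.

n(S2O3^2-) = 0.03437 × 0.1477 = 5.076 × 10^-3 mol
n(I2) = n(S2O3^2-)/2 = 2.538 × 10^-3 mol
n(OCl^-) in the aliquot = 2.538 × 10^-3 mol (1:1 ratio)
[OCl^-]_dilute = 2.538 × 10^-3 / 0.02000 = 0.1269 mol/L
[OCl^-]_original = 0.1269 × 500.0/19.82 = 3.202 mol/L

3.202 mol/L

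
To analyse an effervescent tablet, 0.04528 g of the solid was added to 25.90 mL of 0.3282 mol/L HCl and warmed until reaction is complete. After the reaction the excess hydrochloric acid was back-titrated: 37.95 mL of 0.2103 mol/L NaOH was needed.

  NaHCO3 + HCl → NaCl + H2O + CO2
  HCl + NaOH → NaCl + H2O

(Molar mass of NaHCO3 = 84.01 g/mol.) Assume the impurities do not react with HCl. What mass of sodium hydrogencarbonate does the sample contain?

n(HCl) added = 0.02590 × 0.3282 = 8.500 × 10^-3 mol
n(NaOH) used in back-titration = 0.03795 × 0.2103 = 7.981 × 10^-3 mol
n(HCl) left over = 7.981 × 10^-3 mol (1:1 ratio)
n(HCl) consumed by analyte = 8.500 × 10^-3 − 7.981 × 10^-3 = 5.195 × 10^-4 mol
n(NaHCO3) = 5.195 × 10^-4 mol (1:1 ratio)
mass of NaHCO3 = 5.195 × 10^-4 × 84.01 = 0.04364 g

0.04364 g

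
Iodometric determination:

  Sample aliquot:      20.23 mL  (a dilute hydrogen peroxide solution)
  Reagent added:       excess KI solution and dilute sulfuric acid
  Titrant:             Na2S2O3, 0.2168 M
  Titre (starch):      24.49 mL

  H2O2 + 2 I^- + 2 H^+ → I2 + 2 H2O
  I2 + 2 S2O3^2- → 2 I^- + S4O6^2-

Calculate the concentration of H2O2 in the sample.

0.1312 M

n(S2O3^2-) = 0.02449 × 0.2168 = 5.309 × 10^-3 mol
n(I2) = n(S2O3^2-)/2 = 2.655 × 10^-3 mol
n(H2O2) in the aliquot = 2.655 × 10^-3 mol (1:1 ratio)
[H2O2] = 2.655 × 10^-3 / 0.02023 = 0.1312 mol/L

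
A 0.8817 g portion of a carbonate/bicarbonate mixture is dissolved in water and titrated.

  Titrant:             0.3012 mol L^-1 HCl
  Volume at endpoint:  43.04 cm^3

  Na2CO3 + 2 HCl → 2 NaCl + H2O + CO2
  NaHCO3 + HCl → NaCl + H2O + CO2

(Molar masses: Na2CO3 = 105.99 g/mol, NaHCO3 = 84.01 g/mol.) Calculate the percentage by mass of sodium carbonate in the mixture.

40.19 %

n(HCl) = 0.04304 × 0.3012 = 0.01296 mol
Let x = n(Na2CO3), y = n(NaHCO3).
Titrant: 2x + 1y = 0.01296;  mass: 105.99x + 84.01y = 0.8817
Solving, x = 3.343 × 10^-3 mol, y = 6.277 × 10^-3 mol
mass of Na2CO3 = 3.343 × 10^-3 × 105.99 = 0.3543 g
% Na2CO3 = 0.3543 / 0.8817 × 100 = 40.19 %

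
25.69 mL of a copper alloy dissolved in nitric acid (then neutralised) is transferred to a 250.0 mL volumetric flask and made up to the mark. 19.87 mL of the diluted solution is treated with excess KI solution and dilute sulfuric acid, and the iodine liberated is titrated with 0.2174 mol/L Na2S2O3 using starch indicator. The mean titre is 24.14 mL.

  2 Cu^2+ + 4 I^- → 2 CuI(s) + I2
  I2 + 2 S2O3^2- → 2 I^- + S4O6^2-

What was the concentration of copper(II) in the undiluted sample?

n(S2O3^2-) = 0.02414 × 0.2174 = 5.248 × 10^-3 mol
n(I2) = n(S2O3^2-)/2 = 2.624 × 10^-3 mol
From the 2:1 ratio, n(Cu2+) in the aliquot = 2/1 × 2.624 × 10^-3 = 5.248 × 10^-3 mol
[Cu2+]_dilute = 5.248 × 10^-3 / 0.01987 = 0.2641 mol/L
[Cu2+]_original = 0.2641 × 250.0/25.69 = 2.570 mol/L

2.570 mol/L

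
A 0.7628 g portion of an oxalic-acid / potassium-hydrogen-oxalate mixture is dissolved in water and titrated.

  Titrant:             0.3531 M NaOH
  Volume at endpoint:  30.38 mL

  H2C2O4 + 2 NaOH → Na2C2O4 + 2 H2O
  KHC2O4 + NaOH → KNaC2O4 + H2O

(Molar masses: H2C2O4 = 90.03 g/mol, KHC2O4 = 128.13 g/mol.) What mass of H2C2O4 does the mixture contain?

0.3313 g

n(NaOH) = 0.03038 × 0.3531 = 0.01073 mol
Let x = n(H2C2O4), y = n(KHC2O4).
Titrant: 2x + 1y = 0.01073;  mass: 90.03x + 128.13y = 0.7628
Solving, x = 3.680 × 10^-3 mol, y = 3.368 × 10^-3 mol
mass of H2C2O4 = 3.680 × 10^-3 × 90.03 = 0.3313 g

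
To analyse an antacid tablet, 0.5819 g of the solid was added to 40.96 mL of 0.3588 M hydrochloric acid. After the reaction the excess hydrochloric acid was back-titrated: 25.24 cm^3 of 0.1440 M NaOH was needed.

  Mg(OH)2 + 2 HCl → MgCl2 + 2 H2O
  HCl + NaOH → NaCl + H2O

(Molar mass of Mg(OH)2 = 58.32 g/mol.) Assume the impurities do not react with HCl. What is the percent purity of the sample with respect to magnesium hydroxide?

n(HCl) added = 0.04096 × 0.3588 = 0.01470 mol
n(NaOH) used in back-titration = 0.02524 × 0.1440 = 3.635 × 10^-3 mol
n(HCl) left over = 3.635 × 10^-3 mol (1:1 ratio)
n(HCl) consumed by analyte = 0.01470 − 3.635 × 10^-3 = 0.01106 mol
From the 1:2 ratio, n(Mg(OH)2) = 1/2 × 0.01106 = 5.531 × 10^-3 mol
mass of Mg(OH)2 = 5.531 × 10^-3 × 58.32 = 0.3226 g
% Mg(OH)2 = 0.3226 / 0.5819 × 100 = 55.43 %

55.43 %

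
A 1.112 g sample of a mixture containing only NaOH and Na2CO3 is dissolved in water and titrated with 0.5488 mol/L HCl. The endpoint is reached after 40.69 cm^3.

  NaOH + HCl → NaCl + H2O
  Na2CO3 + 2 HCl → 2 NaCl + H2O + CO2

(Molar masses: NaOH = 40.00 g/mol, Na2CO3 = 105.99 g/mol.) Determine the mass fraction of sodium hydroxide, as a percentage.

n(HCl) = 0.04069 × 0.5488 = 0.02233 mol
Let x = n(NaOH), y = n(Na2CO3).
Titrant: 1x + 2y = 0.02233;  mass: 40.00x + 105.99y = 1.112
Solving, x = 5.495 × 10^-3 mol, y = 8.418 × 10^-3 mol
mass of NaOH = 5.495 × 10^-3 × 40.00 = 0.2198 g
% NaOH = 0.2198 / 1.112 × 100 = 19.77 %

19.77 %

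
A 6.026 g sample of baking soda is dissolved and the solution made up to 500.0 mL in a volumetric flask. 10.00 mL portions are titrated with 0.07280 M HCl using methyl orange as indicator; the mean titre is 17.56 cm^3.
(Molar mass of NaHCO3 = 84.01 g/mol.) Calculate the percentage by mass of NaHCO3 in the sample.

89.11 %

NaHCO3 + HCl → NaCl + H2O + CO2
n(HCl) per titration = 0.01756 × 0.07280 = 1.278 × 10^-3 mol
n(NaHCO3) in each aliquot = 1.278 × 10^-3 mol (1:1 ratio)
n(NaHCO3) in the whole flask = 1.278 × 10^-3 × 500.0/10.00 = 0.06392 mol
mass of NaHCO3 = 0.06392 × 84.01 = 5.370 g
% NaHCO3 = 5.370 / 6.026 × 100 = 89.11 %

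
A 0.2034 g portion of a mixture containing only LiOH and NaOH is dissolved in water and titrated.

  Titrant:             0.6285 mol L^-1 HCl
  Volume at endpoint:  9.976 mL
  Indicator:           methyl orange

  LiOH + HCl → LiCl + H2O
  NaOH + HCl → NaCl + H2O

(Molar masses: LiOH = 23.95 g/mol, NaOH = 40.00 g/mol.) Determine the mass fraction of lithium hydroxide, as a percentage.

34.77 %

n(HCl) = 0.009976 × 0.6285 = 6.270 × 10^-3 mol
Let x = n(LiOH), y = n(NaOH).
Titrant: 1x + 1y = 6.270 × 10^-3;  mass: 23.95x + 40.00y = 0.2034
Solving, x = 2.953 × 10^-3 mol, y = 3.317 × 10^-3 mol
mass of LiOH = 2.953 × 10^-3 × 23.95 = 0.07073 g
% LiOH = 0.07073 / 0.2034 × 100 = 34.77 %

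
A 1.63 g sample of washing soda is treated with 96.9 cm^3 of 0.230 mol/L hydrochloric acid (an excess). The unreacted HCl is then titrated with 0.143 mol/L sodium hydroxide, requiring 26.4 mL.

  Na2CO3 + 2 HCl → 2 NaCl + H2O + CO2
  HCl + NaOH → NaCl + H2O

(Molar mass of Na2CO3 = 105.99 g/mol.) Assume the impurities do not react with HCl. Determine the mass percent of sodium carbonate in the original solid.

n(HCl) added = 0.0969 × 0.230 = 0.0223 mol
n(NaOH) used in back-titration = 0.0264 × 0.143 = 3.78 × 10^-3 mol
n(HCl) left over = 3.78 × 10^-3 mol (1:1 ratio)
n(HCl) consumed by analyte = 0.0223 − 3.78 × 10^-3 = 0.0185 mol
From the 1:2 ratio, n(Na2CO3) = 1/2 × 0.0185 = 9.26 × 10^-3 mol
mass of Na2CO3 = 9.26 × 10^-3 × 105.99 = 0.981 g
% Na2CO3 = 0.981 / 1.63 × 100 = 60.2 %

60.2 %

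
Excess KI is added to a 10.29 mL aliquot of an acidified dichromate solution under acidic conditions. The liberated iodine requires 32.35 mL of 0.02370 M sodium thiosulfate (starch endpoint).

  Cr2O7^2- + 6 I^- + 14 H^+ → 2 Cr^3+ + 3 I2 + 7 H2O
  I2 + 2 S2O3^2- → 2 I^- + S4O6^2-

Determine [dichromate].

n(S2O3^2-) = 0.03235 × 0.02370 = 7.667 × 10^-4 mol
n(I2) = n(S2O3^2-)/2 = 3.833 × 10^-4 mol
From the 1:3 ratio, n(Cr2O7^2-) in the aliquot = 1/3 × 3.833 × 10^-4 = 1.278 × 10^-4 mol
[Cr2O7^2-] = 1.278 × 10^-4 / 0.01029 = 0.01242 mol/L

0.01242 M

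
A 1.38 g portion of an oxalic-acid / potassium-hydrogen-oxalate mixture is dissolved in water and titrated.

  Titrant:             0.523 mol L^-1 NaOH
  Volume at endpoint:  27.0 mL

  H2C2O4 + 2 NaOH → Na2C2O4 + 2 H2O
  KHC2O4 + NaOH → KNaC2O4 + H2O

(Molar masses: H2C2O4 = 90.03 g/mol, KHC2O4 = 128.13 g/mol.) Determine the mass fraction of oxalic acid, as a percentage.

16.8 %

n(NaOH) = 0.0270 × 0.523 = 0.0141 mol
Let x = n(H2C2O4), y = n(KHC2O4).
Titrant: 2x + 1y = 0.0141;  mass: 90.03x + 128.13y = 1.38
Solving, x = 2.58 × 10^-3 mol, y = 8.96 × 10^-3 mol
mass of H2C2O4 = 2.58 × 10^-3 × 90.03 = 0.233 g
% H2C2O4 = 0.233 / 1.38 × 100 = 16.8 %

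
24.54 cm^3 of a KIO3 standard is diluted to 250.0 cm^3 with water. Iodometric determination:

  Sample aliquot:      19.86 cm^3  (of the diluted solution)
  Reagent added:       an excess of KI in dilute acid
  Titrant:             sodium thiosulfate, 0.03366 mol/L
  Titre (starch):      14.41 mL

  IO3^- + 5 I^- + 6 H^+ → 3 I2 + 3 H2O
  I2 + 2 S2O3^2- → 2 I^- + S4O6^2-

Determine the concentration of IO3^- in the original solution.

0.04147 mol/L

n(S2O3^2-) = 0.01441 × 0.03366 = 4.850 × 10^-4 mol
n(I2) = n(S2O3^2-)/2 = 2.425 × 10^-4 mol
From the 1:3 ratio, n(IO3^-) in the aliquot = 1/3 × 2.425 × 10^-4 = 8.084 × 10^-5 mol
[IO3^-]_dilute = 8.084 × 10^-5 / 0.01986 = 0.004070 mol/L
[IO3^-]_original = 0.004070 × 250.0/24.54 = 0.04147 mol/L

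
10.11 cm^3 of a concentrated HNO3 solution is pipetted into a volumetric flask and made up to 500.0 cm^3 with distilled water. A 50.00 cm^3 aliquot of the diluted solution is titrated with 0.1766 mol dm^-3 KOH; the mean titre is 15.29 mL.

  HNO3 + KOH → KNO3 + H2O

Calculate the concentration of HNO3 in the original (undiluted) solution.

n(KOH) = 0.01529 × 0.1766 = 2.700 × 10^-3 mol
n(HNO3) in the aliquot = 2.700 × 10^-3 mol (1:1 ratio)
[HNO3]_dilute = 2.700 × 10^-3 / 0.05000 = 0.05400 mol/L
Dilution factor = 500.0 / 10.11 = 49.46
[HNO3]_stock = 0.05400 × 49.46 = 2.671 mol/L

2.671 mol/L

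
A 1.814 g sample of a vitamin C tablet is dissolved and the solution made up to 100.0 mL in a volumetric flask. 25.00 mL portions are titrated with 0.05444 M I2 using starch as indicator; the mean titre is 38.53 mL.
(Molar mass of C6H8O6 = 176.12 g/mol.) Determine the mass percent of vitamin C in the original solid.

81.46 %

C6H8O6 + I2 → C6H6O6 + 2 HI
n(I2) per titration = 0.03853 × 0.05444 = 2.098 × 10^-3 mol
n(C6H8O6) in each aliquot = 2.098 × 10^-3 mol (1:1 ratio)
n(C6H8O6) in the whole flask = 2.098 × 10^-3 × 100.0/25.00 = 8.390 × 10^-3 mol
mass of C6H8O6 = 8.390 × 10^-3 × 176.12 = 1.478 g
% C6H8O6 = 1.478 / 1.814 × 100 = 81.46 %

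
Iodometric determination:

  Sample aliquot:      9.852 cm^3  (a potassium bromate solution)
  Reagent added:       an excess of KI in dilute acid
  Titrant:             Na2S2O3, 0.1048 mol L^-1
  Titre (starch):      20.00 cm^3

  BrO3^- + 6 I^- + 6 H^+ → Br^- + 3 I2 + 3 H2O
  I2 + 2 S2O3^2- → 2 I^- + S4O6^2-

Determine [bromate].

0.03546 mol/L

n(S2O3^2-) = 0.02000 × 0.1048 = 2.096 × 10^-3 mol
n(I2) = n(S2O3^2-)/2 = 1.048 × 10^-3 mol
From the 1:3 ratio, n(BrO3^-) in the aliquot = 1/3 × 1.048 × 10^-3 = 3.493 × 10^-4 mol
[BrO3^-] = 3.493 × 10^-4 / 0.009852 = 0.03546 mol/L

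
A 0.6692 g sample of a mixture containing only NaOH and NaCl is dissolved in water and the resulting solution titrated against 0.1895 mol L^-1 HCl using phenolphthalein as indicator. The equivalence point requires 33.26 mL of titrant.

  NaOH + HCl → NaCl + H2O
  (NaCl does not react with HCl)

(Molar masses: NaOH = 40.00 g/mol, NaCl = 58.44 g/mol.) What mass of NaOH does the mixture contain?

0.2521 g

n(HCl) = 0.03326 × 0.1895 = 6.303 × 10^-3 mol
Let x = n(NaOH), y = n(NaCl).
Titrant: 1x = 6.303 × 10^-3;  mass: 40.00x + 58.44y = 0.6692
Solving, x = 6.303 × 10^-3 mol, y = 7.137 × 10^-3 mol
mass of NaOH = 6.303 × 10^-3 × 40.00 = 0.2521 g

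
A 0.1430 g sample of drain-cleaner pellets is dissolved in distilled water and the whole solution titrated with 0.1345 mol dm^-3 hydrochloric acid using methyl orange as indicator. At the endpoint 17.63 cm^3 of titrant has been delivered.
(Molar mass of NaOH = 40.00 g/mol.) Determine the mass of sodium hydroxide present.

0.09485 g

NaOH + HCl → NaCl + H2O
n(HCl) = 0.01763 L × 0.1345 mol/L = 2.371 × 10^-3 mol
n(NaOH) = 2.371 × 10^-3 mol (1:1 ratio)
mass of NaOH = 2.371 × 10^-3 × 40.00 g/mol = 0.09485 g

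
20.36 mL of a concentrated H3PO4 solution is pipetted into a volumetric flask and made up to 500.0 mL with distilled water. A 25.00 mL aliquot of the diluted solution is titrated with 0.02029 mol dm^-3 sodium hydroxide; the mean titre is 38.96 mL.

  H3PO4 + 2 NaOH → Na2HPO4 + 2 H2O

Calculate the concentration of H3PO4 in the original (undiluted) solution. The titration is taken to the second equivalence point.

0.3883 mol/L

n(NaOH) = 0.03896 × 0.02029 = 7.905 × 10^-4 mol
From the 1:2 ratio, n(H3PO4) in the aliquot = 1/2 × 7.905 × 10^-4 = 3.952 × 10^-4 mol
[H3PO4]_dilute = 3.952 × 10^-4 / 0.02500 = 0.01581 mol/L
Dilution factor = 500.0 / 20.36 = 24.56
[H3PO4]_stock = 0.01581 × 24.56 = 0.3883 mol/L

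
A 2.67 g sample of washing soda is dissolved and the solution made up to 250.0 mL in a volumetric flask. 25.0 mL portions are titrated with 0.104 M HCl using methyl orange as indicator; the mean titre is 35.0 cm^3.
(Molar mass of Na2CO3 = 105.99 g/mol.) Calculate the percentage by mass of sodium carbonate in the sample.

Na2CO3 + 2 HCl → 2 NaCl + H2O + CO2
n(HCl) per titration = 0.0350 × 0.104 = 3.64 × 10^-3 mol
From the 1:2 ratio, n(Na2CO3) in each aliquot = 1/2 × 3.64 × 10^-3 = 1.82 × 10^-3 mol
n(Na2CO3) in the whole flask = 1.82 × 10^-3 × 250.0/25.0 = 0.0182 mol
mass of Na2CO3 = 0.0182 × 105.99 = 1.93 g
% Na2CO3 = 1.93 / 2.67 × 100 = 72.2 %

72.2 %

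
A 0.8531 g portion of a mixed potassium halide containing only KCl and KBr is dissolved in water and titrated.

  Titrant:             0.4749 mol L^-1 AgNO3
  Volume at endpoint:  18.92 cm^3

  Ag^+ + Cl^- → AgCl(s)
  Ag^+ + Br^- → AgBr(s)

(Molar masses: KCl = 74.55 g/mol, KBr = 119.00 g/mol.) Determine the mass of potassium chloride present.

0.3625 g

n(AgNO3) = 0.01892 × 0.4749 = 8.985 × 10^-3 mol
Let x = n(KCl), y = n(KBr).
Titrant: 1x + 1y = 8.985 × 10^-3;  mass: 74.55x + 119.00y = 0.8531
Solving, x = 4.862 × 10^-3 mol, y = 4.123 × 10^-3 mol
mass of KCl = 4.862 × 10^-3 × 74.55 = 0.3625 g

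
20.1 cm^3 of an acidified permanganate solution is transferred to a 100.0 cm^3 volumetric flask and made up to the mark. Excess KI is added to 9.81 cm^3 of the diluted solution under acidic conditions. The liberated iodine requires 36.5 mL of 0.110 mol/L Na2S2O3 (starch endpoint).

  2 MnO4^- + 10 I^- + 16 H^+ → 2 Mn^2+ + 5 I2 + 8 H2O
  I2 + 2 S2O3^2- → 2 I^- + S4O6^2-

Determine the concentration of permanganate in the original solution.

0.407 mol/L

n(S2O3^2-) = 0.0365 × 0.110 = 4.01 × 10^-3 mol
n(I2) = n(S2O3^2-)/2 = 2.01 × 10^-3 mol
From the 2:5 ratio, n(MnO4^-) in the aliquot = 2/5 × 2.01 × 10^-3 = 8.03 × 10^-4 mol
[MnO4^-]_dilute = 8.03 × 10^-4 / 0.00981 = 0.0819 mol/L
[MnO4^-]_original = 0.0819 × 100.0/20.1 = 0.407 mol/L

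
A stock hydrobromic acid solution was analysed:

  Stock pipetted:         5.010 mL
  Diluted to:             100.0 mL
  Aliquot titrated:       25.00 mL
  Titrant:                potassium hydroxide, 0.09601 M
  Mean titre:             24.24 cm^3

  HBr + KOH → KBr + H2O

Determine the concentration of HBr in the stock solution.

1.858 M

n(KOH) = 0.02424 × 0.09601 = 2.327 × 10^-3 mol
n(HBr) in the aliquot = 2.327 × 10^-3 mol (1:1 ratio)
[HBr]_dilute = 2.327 × 10^-3 / 0.02500 = 0.09309 mol/L
Dilution factor = 100.0 / 5.010 = 19.96
[HBr]_stock = 0.09309 × 19.96 = 1.858 mol/L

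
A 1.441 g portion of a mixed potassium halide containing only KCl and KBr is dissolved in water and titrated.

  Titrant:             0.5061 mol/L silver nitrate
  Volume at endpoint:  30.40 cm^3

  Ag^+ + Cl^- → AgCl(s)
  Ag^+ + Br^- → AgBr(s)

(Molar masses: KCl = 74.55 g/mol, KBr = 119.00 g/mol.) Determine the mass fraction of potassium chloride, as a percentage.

n(AgNO3) = 0.03040 × 0.5061 = 0.01539 mol
Let x = n(KCl), y = n(KBr).
Titrant: 1x + 1y = 0.01539;  mass: 74.55x + 119.00y = 1.441
Solving, x = 8.771 × 10^-3 mol, y = 6.615 × 10^-3 mol
mass of KCl = 8.771 × 10^-3 × 74.55 = 0.6539 g
% KCl = 0.6539 / 1.441 × 100 = 45.38 %

45.38 %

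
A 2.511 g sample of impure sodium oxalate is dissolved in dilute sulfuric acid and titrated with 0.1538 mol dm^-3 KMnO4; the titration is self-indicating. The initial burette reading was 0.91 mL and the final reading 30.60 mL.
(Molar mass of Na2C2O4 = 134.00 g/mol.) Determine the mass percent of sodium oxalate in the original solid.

2 MnO4^- + 5 C2O4^2- + 16 H^+ → 2 Mn^2+ + 10 CO2 + 8 H2O
n(KMnO4) = 0.02969 L × 0.1538 mol/L = 4.566 × 10^-3 mol
From the 5:2 ratio, n(Na2C2O4) = 5/2 × 4.566 × 10^-3 = 0.01142 mol
mass of Na2C2O4 = 0.01142 × 134.00 g/mol = 1.530 g
% Na2C2O4 = 1.530 / 2.511 × 100 = 60.92 %

60.92 %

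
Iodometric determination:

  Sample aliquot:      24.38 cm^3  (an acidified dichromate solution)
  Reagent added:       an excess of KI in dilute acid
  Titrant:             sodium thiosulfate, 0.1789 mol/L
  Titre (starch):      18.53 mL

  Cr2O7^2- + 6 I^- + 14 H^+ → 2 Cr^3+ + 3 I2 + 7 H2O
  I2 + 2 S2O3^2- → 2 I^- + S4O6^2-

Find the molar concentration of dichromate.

0.02266 mol/L

n(S2O3^2-) = 0.01853 × 0.1789 = 3.315 × 10^-3 mol
n(I2) = n(S2O3^2-)/2 = 1.658 × 10^-3 mol
From the 1:3 ratio, n(Cr2O7^2-) in the aliquot = 1/3 × 1.658 × 10^-3 = 5.525 × 10^-4 mol
[Cr2O7^2-] = 5.525 × 10^-4 / 0.02438 = 0.02266 mol/L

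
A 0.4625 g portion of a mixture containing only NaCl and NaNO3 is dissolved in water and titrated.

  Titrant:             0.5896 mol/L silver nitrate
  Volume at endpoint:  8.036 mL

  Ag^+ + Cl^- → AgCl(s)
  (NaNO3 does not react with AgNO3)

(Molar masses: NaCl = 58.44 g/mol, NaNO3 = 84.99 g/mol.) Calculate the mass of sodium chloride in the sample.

0.2769 g

n(AgNO3) = 0.008036 × 0.5896 = 4.738 × 10^-3 mol
Let x = n(NaCl), y = n(NaNO3).
Titrant: 1x = 4.738 × 10^-3;  mass: 58.44x + 84.99y = 0.4625
Solving, x = 4.738 × 10^-3 mol, y = 2.184 × 10^-3 mol
mass of NaCl = 4.738 × 10^-3 × 58.44 = 0.2769 g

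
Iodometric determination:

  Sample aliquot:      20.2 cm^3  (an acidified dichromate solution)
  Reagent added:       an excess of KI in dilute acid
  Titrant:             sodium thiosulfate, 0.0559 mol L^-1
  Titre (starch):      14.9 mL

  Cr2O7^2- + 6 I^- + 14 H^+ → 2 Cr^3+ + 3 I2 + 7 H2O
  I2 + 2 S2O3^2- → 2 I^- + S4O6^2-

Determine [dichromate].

n(S2O3^2-) = 0.0149 × 0.0559 = 8.33 × 10^-4 mol
n(I2) = n(S2O3^2-)/2 = 4.16 × 10^-4 mol
From the 1:3 ratio, n(Cr2O7^2-) in the aliquot = 1/3 × 4.16 × 10^-4 = 1.39 × 10^-4 mol
[Cr2O7^2-] = 1.39 × 10^-4 / 0.0202 = 0.00687 mol/L

0.00687 mol/L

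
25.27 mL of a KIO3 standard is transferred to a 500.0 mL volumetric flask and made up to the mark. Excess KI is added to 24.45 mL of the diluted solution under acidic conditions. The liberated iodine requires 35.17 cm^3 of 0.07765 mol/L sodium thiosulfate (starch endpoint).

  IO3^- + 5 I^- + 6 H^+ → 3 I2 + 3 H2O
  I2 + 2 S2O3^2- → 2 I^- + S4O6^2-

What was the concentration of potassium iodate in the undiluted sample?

n(S2O3^2-) = 0.03517 × 0.07765 = 2.731 × 10^-3 mol
n(I2) = n(S2O3^2-)/2 = 1.365 × 10^-3 mol
From the 1:3 ratio, n(IO3^-) in the aliquot = 1/3 × 1.365 × 10^-3 = 4.552 × 10^-4 mol
[IO3^-]_dilute = 4.552 × 10^-4 / 0.02445 = 0.01862 mol/L
[IO3^-]_original = 0.01862 × 500.0/25.27 = 0.3683 mol/L

0.3683 mol/L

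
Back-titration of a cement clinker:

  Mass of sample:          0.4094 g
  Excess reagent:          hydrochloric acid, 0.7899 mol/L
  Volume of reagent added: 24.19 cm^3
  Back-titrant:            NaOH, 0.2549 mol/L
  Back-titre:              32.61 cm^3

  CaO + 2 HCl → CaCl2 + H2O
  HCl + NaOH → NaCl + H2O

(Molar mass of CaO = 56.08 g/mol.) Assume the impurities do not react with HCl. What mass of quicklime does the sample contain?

n(HCl) added = 0.02419 × 0.7899 = 0.01911 mol
n(NaOH) used in back-titration = 0.03261 × 0.2549 = 8.312 × 10^-3 mol
n(HCl) left over = 8.312 × 10^-3 mol (1:1 ratio)
n(HCl) consumed by analyte = 0.01911 − 8.312 × 10^-3 = 0.01080 mol
From the 1:2 ratio, n(CaO) = 1/2 × 0.01080 = 5.398 × 10^-3 mol
mass of CaO = 5.398 × 10^-3 × 56.08 = 0.3027 g

0.3027 g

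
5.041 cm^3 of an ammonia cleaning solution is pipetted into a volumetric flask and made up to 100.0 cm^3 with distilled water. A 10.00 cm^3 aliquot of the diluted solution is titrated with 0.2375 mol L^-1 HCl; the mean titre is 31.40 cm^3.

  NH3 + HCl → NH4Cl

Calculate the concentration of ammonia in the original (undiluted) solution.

14.79 mol/L

n(HCl) = 0.03140 × 0.2375 = 7.457 × 10^-3 mol
n(NH3) in the aliquot = 7.457 × 10^-3 mol (1:1 ratio)
[NH3]_dilute = 7.457 × 10^-3 / 0.01000 = 0.7457 mol/L
Dilution factor = 100.0 / 5.041 = 19.84
[NH3]_stock = 0.7457 × 19.84 = 14.79 mol/L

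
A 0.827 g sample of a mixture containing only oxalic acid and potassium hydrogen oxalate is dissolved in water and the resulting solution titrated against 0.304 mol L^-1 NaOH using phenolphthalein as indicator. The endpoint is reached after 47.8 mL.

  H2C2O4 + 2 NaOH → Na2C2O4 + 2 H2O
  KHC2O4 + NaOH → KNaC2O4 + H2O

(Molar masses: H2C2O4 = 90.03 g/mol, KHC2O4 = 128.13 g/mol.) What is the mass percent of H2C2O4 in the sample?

67.8 %

n(NaOH) = 0.0478 × 0.304 = 0.0145 mol
Let x = n(H2C2O4), y = n(KHC2O4).
Titrant: 2x + 1y = 0.0145;  mass: 90.03x + 128.13y = 0.827
Solving, x = 6.23 × 10^-3 mol, y = 2.08 × 10^-3 mol
mass of H2C2O4 = 6.23 × 10^-3 × 90.03 = 0.560 g
% H2C2O4 = 0.560 / 0.827 × 100 = 67.8 %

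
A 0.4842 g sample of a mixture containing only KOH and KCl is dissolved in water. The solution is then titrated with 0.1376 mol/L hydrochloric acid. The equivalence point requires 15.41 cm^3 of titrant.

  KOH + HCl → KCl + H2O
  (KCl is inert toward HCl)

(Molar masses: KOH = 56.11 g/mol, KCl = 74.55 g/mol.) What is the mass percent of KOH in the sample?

24.57 %

n(HCl) = 0.01541 × 0.1376 = 2.120 × 10^-3 mol
Let x = n(KOH), y = n(KCl).
Titrant: 1x = 2.120 × 10^-3;  mass: 56.11x + 74.55y = 0.4842
Solving, x = 2.120 × 10^-3 mol, y = 4.899 × 10^-3 mol
mass of KOH = 2.120 × 10^-3 × 56.11 = 0.1190 g
% KOH = 0.1190 / 0.4842 × 100 = 24.57 %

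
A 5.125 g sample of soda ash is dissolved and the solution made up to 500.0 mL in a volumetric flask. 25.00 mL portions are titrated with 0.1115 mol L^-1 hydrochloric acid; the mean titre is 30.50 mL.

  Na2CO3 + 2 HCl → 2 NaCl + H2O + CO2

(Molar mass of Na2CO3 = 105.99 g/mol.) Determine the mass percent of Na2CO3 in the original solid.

n(HCl) per titration = 0.03050 × 0.1115 = 3.401 × 10^-3 mol
From the 1:2 ratio, n(Na2CO3) in each aliquot = 1/2 × 3.401 × 10^-3 = 1.700 × 10^-3 mol
n(Na2CO3) in the whole flask = 1.700 × 10^-3 × 500.0/25.00 = 0.03401 mol
mass of Na2CO3 = 0.03401 × 105.99 = 3.604 g
% Na2CO3 = 3.604 / 5.125 × 100 = 70.33 %

70.33 %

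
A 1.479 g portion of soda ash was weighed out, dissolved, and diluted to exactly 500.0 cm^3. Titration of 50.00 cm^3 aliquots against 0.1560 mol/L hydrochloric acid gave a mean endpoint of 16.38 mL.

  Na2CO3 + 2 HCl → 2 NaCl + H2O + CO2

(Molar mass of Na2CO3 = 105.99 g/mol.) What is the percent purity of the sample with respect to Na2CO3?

91.56 %

n(HCl) per titration = 0.01638 × 0.1560 = 2.555 × 10^-3 mol
From the 1:2 ratio, n(Na2CO3) in each aliquot = 1/2 × 2.555 × 10^-3 = 1.278 × 10^-3 mol
n(Na2CO3) in the whole flask = 1.278 × 10^-3 × 500.0/50.00 = 0.01278 mol
mass of Na2CO3 = 0.01278 × 105.99 = 1.354 g
% Na2CO3 = 1.354 / 1.479 × 100 = 91.56 %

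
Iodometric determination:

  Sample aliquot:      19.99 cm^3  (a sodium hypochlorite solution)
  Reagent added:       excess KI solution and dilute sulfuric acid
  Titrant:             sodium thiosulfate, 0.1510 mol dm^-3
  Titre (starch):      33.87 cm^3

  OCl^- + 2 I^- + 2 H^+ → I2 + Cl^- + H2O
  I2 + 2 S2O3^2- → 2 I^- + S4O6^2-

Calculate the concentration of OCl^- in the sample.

n(S2O3^2-) = 0.03387 × 0.1510 = 5.114 × 10^-3 mol
n(I2) = n(S2O3^2-)/2 = 2.557 × 10^-3 mol
n(OCl^-) in the aliquot = 2.557 × 10^-3 mol (1:1 ratio)
[OCl^-] = 2.557 × 10^-3 / 0.01999 = 0.1279 mol/L

0.1279 mol/L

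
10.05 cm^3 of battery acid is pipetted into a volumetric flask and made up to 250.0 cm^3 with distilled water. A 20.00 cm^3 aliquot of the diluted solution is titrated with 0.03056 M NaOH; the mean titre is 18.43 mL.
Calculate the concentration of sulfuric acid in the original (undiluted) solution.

H2SO4 + 2 NaOH → Na2SO4 + 2 H2O
n(NaOH) = 0.01843 × 0.03056 = 5.632 × 10^-4 mol
From the 1:2 ratio, n(H2SO4) in the aliquot = 1/2 × 5.632 × 10^-4 = 2.816 × 10^-4 mol
[H2SO4]_dilute = 2.816 × 10^-4 / 0.02000 = 0.01408 mol/L
Dilution factor = 250.0 / 10.05 = 24.88
[H2SO4]_stock = 0.01408 × 24.88 = 0.3503 mol/L

0.3503 M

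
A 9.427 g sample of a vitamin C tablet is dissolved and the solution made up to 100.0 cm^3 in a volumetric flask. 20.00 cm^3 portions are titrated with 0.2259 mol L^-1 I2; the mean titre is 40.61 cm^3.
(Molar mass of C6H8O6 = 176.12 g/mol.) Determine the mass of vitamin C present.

C6H8O6 + I2 → C6H6O6 + 2 HI
n(I2) per titration = 0.04061 × 0.2259 = 9.174 × 10^-3 mol
n(C6H8O6) in each aliquot = 9.174 × 10^-3 mol (1:1 ratio)
n(C6H8O6) in the whole flask = 9.174 × 10^-3 × 100.0/20.00 = 0.04587 mol
mass of C6H8O6 = 0.04587 × 176.12 = 8.078 g

8.078 g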